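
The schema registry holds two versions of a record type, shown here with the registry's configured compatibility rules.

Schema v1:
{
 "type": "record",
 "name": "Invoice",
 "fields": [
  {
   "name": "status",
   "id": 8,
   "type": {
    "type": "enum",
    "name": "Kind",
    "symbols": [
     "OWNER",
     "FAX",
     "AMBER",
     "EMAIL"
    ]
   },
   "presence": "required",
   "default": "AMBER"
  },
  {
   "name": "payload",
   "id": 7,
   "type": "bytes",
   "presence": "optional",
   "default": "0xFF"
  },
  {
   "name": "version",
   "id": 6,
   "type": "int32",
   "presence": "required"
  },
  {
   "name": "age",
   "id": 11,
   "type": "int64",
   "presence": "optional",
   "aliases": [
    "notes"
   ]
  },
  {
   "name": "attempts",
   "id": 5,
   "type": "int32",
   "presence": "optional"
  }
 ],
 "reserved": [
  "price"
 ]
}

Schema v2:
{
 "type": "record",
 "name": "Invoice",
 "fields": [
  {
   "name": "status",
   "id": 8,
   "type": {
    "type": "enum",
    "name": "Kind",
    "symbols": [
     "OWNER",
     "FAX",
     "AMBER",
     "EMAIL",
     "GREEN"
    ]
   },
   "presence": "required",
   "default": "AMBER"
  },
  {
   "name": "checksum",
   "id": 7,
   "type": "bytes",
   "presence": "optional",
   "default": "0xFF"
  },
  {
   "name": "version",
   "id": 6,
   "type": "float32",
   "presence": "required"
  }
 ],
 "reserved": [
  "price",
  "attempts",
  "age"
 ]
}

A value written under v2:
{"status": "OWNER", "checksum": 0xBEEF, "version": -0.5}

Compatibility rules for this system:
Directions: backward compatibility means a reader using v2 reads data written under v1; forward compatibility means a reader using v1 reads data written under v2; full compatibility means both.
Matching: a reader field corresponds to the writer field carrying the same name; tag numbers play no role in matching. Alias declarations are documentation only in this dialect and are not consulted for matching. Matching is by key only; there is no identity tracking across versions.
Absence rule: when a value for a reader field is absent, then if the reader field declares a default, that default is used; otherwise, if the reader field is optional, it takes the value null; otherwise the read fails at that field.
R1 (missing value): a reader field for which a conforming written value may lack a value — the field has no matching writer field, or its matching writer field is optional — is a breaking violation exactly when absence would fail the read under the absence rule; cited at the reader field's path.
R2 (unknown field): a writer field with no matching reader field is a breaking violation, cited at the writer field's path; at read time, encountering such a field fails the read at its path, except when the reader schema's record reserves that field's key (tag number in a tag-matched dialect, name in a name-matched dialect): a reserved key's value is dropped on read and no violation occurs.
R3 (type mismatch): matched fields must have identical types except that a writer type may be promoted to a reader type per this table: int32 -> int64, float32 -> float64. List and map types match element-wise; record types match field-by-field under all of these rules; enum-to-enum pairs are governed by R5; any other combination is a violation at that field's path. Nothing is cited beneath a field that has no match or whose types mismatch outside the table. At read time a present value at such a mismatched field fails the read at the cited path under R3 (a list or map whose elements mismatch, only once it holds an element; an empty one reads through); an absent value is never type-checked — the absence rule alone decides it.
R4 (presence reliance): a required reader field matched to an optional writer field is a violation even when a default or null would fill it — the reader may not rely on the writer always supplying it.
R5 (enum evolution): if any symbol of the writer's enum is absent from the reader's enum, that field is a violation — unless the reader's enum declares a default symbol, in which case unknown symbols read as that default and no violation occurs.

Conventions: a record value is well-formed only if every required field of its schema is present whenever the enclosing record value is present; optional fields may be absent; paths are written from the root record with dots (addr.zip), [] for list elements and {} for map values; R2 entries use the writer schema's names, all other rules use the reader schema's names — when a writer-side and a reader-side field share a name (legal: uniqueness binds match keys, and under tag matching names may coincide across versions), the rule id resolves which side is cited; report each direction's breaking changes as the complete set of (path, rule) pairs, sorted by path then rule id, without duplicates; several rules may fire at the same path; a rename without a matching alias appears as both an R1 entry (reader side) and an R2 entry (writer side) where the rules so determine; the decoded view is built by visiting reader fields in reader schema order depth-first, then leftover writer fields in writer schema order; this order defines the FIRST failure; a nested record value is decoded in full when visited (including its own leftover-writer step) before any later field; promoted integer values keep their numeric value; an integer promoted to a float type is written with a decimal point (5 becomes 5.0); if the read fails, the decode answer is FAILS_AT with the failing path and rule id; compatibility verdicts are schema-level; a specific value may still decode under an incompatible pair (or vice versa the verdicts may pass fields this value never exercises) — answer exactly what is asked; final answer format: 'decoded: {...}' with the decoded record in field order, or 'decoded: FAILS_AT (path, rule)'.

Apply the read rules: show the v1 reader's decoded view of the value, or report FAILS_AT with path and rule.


each type pair in Invoice: writer, then reader
decode walk for Invoice under reader schema v1:
  status := "OWNER"
  payload := 0xFF (missing; default applied)
  read fails at version under R3
  => FAILS_AT (version, R3)
the rest of the Invoice diff is inert for this question:
  removed field attempts from record Invoice (its key "attempts" joins the reserved list) -> fires no rule on Invoice under this dialect and leaves the result unchanged
  enum Kind (field status in record Invoice): symbol GREEN added -> affects the rule determinations only; this particular Invoice value decodes identically
  removed field age from record Invoice (its key "age" joins the reserved list) -> fires no rule on Invoice under this dialect and leaves the result unchanged
  renamed field payload to checksum in record Invoice -> affects the rule determinations only; this particular Invoice value decodes identically

decoded: FAILS_AT (version, R3)


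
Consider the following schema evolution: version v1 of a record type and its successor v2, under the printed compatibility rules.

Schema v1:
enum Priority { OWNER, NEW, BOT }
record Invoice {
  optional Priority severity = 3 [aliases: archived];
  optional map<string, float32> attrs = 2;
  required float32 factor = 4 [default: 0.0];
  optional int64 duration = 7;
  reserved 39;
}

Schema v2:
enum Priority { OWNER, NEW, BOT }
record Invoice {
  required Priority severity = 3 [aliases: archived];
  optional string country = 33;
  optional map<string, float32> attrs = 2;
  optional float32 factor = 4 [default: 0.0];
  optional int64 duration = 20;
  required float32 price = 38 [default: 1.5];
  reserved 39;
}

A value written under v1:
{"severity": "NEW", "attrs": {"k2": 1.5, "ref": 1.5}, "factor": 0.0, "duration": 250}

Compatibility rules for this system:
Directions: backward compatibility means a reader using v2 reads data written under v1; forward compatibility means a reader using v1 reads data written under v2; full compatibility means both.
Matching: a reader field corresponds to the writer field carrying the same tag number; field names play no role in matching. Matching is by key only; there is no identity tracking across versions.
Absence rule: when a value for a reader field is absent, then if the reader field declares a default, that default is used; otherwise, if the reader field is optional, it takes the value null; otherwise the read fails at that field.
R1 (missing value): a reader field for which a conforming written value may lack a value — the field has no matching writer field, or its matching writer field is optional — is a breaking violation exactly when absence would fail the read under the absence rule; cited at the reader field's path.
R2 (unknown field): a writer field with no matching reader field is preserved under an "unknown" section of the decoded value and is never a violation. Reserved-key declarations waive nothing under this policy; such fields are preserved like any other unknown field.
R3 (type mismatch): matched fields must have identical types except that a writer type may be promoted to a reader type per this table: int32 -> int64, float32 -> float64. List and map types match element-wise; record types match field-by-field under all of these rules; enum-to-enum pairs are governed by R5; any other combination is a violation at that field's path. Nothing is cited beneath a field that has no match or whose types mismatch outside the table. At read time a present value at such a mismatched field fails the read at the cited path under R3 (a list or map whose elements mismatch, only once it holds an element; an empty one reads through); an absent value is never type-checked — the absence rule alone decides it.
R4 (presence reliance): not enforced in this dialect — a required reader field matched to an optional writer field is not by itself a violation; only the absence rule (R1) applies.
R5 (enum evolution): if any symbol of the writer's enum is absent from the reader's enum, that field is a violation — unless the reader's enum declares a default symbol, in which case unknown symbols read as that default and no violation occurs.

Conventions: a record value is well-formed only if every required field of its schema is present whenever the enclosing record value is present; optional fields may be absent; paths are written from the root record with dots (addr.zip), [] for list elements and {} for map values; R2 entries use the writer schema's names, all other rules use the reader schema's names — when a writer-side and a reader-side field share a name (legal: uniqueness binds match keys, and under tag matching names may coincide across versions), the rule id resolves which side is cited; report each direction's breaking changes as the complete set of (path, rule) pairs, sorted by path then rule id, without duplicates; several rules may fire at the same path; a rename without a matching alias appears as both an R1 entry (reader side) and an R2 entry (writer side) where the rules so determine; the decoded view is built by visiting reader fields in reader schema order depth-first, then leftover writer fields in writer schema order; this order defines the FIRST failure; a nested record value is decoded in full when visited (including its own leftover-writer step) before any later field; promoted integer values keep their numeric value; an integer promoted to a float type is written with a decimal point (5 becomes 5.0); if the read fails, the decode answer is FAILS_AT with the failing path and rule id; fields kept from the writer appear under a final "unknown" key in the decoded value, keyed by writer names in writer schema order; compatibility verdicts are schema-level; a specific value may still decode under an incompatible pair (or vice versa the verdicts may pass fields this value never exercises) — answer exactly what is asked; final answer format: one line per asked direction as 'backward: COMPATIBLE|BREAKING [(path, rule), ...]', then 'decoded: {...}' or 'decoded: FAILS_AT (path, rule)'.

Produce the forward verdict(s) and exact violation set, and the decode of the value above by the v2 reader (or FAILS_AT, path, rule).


forward: COMPATIBLE []; decoded: {"severity": "NEW", "country": null, "attrs": {"k2": 1.5, "ref": 1.5}, "factor": 0.0, "duration": null, "price": 1.5, "unknown": {"duration": 250}}

the writer's type comes first in each Invoice pair
forward for Invoice (reader v1, writer v2):
  severity: Priority -> Priority, writer required; from severity
  attrs: map<string, float32> -> map<string, float32>, writer optional; from attrs
  factor: float32 -> float32, writer optional; from factor
  no writer field matches reader duration
  writer field country has no reader counterpart
  writer field duration has no reader counterpart
  writer field price has no reader counterpart
  nothing fires on Invoice: forward is COMPATIBLE
migrating the Invoice value to v2:
  severity := "NEW"
  country := null (missing; optional => null)
  attrs := {"k2": 1.5, "ref": 1.5}
  factor := 0.0
  duration := null (missing; optional => null)
  price := 1.5 (missing; default applied)
  writer duration: kept under "unknown"
  => decoded: {"severity": "NEW", "country": null, "attrs": {"k2": 1.5, "ref": 1.5}, "factor": 0.0, "duration": null, "price": 1.5, "unknown": {"duration": 250}}
checking off the Invoice differences that do not matter here:
  field severity in record Invoice: optional changed to required -> fires only in the backward direction of Invoice, which is not asked here
  field factor in record Invoice: required changed to optional -> triggers nothing under Invoice's printed rules — same verdict


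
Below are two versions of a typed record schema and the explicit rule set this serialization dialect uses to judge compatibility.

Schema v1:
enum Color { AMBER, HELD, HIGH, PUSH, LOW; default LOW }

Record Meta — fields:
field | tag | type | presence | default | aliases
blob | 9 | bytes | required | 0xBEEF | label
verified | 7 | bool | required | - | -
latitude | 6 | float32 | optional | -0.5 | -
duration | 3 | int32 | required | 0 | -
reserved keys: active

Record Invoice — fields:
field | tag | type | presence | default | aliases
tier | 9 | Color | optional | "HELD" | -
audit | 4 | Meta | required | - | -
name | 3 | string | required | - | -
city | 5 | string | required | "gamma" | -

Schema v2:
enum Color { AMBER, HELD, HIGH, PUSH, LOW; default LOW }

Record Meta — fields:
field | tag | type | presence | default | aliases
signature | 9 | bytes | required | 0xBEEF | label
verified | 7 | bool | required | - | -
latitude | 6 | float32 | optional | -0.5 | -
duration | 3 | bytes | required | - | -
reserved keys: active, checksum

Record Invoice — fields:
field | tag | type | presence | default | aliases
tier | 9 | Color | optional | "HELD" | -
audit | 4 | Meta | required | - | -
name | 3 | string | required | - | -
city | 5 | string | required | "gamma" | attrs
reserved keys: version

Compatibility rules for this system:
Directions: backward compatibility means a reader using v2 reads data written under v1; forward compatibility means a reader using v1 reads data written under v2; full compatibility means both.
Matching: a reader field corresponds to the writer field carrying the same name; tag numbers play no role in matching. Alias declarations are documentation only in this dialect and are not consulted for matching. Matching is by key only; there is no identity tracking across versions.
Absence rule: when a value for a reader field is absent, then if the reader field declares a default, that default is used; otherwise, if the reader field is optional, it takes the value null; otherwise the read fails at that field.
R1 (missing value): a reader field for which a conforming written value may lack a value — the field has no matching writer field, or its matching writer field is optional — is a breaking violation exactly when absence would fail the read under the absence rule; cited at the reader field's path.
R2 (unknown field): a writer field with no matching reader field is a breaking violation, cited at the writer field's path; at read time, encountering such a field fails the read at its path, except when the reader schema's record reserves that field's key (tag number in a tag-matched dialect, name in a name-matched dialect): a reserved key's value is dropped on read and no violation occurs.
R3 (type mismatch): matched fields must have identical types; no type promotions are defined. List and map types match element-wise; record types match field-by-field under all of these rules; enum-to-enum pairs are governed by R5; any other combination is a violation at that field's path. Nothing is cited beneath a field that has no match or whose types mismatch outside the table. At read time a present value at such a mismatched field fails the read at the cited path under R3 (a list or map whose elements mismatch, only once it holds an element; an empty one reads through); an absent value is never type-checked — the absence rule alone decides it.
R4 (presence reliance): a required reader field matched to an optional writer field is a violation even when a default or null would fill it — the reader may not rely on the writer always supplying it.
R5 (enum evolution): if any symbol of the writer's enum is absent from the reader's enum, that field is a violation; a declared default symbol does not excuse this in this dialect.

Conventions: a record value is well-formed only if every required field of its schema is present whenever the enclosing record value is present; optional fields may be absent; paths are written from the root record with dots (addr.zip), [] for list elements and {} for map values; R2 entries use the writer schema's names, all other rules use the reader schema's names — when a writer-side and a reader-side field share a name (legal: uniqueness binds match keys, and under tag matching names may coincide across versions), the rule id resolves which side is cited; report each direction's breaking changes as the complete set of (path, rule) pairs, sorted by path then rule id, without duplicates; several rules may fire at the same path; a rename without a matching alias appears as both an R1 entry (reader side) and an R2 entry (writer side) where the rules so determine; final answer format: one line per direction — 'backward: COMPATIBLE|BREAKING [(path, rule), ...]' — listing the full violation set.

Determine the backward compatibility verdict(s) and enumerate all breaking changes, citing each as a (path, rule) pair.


backward: BREAKING [(audit.blob, R2), (audit.duration, R3)]

each type pair in Invoice: writer, then reader
checking backward for Invoice: reader v2 against writer v1:
  tier: Color -> Color, writer optional; from tier
  audit: Meta -> Meta, writer required; from audit
  name: string -> string, writer required; from name
  city: string -> string, writer required; from city
  audit.signature: no writer match
  audit.verified: bool -> bool, writer required; from audit.verified
  audit.latitude: float32 -> float32, writer optional; from audit.latitude
  audit.duration: int32 -> bytes, writer required; from audit.duration
  audit.blob (writer side), unknown to reader
  R2 fires at audit.blob
  R3 fires at audit.duration
  backward on Invoice therefore BREAKING (2)


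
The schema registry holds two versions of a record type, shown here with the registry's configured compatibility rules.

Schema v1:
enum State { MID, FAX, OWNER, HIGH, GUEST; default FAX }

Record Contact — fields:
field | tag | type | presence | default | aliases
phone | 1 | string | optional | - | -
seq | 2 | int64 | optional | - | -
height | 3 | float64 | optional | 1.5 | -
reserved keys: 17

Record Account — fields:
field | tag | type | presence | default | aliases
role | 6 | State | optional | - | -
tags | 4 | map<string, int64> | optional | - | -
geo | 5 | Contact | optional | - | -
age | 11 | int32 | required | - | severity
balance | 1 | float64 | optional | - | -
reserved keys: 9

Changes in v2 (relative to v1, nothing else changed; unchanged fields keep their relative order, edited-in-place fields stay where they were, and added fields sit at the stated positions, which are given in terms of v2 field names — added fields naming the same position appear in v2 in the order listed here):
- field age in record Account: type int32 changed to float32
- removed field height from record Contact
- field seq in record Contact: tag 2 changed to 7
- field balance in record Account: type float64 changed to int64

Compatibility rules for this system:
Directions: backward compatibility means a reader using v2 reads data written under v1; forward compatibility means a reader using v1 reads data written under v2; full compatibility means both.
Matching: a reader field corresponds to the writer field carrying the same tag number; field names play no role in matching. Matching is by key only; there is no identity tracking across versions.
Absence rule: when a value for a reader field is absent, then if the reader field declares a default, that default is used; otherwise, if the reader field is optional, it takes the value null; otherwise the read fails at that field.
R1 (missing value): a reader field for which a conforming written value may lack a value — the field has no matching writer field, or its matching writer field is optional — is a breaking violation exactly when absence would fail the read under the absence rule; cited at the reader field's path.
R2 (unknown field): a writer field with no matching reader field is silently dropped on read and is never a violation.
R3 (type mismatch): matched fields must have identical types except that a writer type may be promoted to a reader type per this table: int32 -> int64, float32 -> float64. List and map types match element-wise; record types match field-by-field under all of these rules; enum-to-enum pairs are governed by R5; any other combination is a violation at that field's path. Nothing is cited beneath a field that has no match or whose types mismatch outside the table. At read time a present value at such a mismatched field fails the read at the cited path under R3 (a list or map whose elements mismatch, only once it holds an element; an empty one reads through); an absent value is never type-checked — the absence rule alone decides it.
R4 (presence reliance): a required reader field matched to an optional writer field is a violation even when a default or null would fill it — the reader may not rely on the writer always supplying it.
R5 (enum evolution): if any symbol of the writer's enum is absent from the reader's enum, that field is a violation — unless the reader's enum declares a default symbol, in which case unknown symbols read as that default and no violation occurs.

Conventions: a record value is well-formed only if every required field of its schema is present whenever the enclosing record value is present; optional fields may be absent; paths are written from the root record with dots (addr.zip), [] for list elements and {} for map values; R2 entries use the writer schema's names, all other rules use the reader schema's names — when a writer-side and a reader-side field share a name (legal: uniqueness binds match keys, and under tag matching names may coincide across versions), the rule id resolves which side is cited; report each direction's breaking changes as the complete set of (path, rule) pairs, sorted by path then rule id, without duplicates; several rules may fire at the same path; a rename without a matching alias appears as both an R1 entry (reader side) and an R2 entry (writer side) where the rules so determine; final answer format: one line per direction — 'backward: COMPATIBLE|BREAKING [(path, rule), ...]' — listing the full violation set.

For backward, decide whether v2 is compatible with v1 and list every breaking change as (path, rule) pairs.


arrows below run writer -> reader for Account
backward for Account (reader v2, writer v1):
  role <- role (State -> State, writer optional)
  tags <- tags (map<string, int64> -> map<string, int64>, writer optional)
  geo <- geo (Contact -> Contact, writer optional)
  age <- age (int32 -> float32, writer required)
  balance <- balance (float64 -> int64, writer optional)
  geo.phone <- geo.phone (string -> string, writer optional)
  no writer field matches reader geo.seq
  writer geo.seq: unknown to reader
  writer geo.height: unknown to reader
  violation R3 at age
  violation R3 at balance
  => backward: BREAKING (2)
the other Account changes do not affect what is asked:
  removed field height from record Contact -> fires no rule on Account, leaving the asked answer as it is
  field seq in record Contact: tag 2 changed to 7 -> fires no rule on Account, leaving the asked answer as it is

backward: BREAKING [(age, R3), (balance, R3)]


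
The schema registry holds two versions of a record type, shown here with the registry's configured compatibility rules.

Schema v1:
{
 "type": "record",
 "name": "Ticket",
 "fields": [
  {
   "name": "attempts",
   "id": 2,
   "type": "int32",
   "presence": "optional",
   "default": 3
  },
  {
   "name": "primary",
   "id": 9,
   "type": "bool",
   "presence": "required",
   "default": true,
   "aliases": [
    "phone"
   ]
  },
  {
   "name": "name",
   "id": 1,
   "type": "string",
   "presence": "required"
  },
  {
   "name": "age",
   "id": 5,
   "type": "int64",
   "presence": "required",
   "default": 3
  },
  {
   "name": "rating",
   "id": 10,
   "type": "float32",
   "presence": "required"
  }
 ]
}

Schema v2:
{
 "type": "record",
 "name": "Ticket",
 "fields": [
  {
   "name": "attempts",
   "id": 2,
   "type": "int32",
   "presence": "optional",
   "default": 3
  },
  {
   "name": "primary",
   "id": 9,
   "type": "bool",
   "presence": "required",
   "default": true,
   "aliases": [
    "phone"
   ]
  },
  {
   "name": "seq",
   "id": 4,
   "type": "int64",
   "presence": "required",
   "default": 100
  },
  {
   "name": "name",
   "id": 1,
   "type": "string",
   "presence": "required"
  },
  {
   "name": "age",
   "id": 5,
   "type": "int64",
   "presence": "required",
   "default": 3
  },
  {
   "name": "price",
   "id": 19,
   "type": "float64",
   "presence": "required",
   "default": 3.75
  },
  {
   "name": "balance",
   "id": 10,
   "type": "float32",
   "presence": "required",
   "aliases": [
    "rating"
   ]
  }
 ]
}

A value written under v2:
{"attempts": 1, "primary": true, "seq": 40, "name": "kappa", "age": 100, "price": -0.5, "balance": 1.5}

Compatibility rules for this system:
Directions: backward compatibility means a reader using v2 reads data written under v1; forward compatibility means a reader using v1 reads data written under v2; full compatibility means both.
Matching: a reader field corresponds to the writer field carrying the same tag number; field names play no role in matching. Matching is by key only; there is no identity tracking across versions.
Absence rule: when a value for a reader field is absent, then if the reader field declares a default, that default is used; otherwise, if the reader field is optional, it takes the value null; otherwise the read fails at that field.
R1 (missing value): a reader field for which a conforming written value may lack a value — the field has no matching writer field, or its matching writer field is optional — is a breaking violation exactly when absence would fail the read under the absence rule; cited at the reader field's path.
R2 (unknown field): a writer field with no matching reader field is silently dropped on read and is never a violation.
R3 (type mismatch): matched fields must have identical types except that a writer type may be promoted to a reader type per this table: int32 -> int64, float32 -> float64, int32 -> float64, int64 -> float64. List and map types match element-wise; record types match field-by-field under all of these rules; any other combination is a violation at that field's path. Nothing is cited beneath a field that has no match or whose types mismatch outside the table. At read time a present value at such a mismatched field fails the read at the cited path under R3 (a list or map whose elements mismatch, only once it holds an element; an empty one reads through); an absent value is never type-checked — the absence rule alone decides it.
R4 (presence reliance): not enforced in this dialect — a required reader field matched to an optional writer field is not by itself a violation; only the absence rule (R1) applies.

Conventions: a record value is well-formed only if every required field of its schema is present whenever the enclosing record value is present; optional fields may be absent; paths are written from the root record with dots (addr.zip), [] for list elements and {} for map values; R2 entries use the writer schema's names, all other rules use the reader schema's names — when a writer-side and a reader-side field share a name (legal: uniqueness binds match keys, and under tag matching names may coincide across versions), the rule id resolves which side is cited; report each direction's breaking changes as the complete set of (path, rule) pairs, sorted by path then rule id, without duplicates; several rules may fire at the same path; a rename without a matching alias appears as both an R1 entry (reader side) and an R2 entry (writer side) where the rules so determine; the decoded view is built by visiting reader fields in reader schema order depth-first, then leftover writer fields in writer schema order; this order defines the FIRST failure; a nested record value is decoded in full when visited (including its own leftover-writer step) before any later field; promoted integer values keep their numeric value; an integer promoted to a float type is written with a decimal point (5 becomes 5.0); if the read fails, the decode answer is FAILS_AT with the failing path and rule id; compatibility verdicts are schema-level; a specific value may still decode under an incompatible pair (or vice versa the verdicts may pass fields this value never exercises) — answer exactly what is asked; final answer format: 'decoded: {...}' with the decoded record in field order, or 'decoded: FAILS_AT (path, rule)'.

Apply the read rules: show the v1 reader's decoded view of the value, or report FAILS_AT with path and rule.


decoded: {"attempts": 1, "primary": true, "name": "kappa", "age": 100, "rating": 1.5}

each type pair in Ticket: writer, then reader
decode (reader v1):
  attempts := 1
  primary := true
  name := "kappa"
  age := 100
  rating := 1.5 (from writer balance)
  writer seq: unmatched, discarded
  writer price: unmatched, discarded
  => decoded: {"attempts": 1, "primary": true, "name": "kappa", "age": 100, "rating": 1.5}
checking off the Ticket differences that do not matter here:
  added field seq to record Ticket: required int64, tag 4, default 100 (in v2 it sits immediately before name) -> fires no rule on Ticket under this dialect and leaves the result unchanged
  renamed field rating to balance in record Ticket (alias rating declared on the renamed field) -> fires no rule on Ticket under this dialect and leaves the result unchanged
  added field price to record Ticket: required float64, tag 19, default 3.75 (in v2 it sits immediately before balance) -> fires no rule on Ticket under this dialect and leaves the result unchanged


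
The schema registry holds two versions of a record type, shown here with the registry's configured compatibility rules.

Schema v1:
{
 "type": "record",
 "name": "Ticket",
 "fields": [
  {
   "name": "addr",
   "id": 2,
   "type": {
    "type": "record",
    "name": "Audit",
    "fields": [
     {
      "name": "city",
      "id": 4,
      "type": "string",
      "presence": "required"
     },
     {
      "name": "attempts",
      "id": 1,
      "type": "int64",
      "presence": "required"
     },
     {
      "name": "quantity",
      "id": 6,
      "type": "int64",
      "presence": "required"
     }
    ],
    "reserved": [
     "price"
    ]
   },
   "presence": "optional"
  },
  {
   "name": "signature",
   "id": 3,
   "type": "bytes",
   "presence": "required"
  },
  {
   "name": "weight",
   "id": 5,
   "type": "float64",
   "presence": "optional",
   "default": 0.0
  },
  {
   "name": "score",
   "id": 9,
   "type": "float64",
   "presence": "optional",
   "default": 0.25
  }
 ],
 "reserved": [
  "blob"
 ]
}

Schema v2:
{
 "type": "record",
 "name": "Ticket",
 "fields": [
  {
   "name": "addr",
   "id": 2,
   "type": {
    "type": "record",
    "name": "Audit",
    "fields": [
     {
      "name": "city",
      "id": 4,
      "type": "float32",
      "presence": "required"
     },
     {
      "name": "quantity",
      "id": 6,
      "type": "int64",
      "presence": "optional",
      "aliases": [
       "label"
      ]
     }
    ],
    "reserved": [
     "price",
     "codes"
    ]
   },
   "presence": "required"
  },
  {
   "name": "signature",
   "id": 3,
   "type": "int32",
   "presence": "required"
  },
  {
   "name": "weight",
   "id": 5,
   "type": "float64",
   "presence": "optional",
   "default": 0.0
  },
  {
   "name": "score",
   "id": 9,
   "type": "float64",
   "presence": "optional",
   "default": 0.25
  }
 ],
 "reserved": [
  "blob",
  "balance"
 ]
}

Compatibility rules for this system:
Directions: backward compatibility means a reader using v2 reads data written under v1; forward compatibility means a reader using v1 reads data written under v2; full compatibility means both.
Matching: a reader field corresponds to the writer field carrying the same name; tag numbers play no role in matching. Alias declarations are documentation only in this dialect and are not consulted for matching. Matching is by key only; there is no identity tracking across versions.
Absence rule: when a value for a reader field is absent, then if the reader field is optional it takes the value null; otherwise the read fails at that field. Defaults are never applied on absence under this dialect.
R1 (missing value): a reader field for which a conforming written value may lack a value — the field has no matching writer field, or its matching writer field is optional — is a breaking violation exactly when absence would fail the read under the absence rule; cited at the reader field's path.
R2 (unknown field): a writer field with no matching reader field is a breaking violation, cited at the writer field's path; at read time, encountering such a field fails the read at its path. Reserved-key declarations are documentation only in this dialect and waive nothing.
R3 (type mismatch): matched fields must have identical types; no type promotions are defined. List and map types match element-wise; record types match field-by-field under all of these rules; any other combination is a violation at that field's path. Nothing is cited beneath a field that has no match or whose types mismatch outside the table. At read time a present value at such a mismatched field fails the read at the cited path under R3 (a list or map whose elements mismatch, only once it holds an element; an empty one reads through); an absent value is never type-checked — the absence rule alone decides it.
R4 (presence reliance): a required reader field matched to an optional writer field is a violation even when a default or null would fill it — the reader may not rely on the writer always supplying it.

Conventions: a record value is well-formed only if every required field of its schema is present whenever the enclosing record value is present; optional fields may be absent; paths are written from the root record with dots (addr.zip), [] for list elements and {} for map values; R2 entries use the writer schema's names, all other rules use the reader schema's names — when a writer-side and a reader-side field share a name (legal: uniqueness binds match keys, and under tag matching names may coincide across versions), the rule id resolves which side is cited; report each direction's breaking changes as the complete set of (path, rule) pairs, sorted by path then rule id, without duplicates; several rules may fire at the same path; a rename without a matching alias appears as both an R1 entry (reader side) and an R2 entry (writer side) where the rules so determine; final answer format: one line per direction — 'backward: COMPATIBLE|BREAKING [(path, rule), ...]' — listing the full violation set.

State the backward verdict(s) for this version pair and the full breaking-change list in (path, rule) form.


the writer's type comes first in each Ticket pair
backward pass over Ticket, reader schema v2, writer schema v1:
  Audit -> Audit, writer optional: addr aligns to addr
  bytes -> int32, writer required: signature aligns to signature
  float64 -> float64, writer optional: weight aligns to weight
  float64 -> float64, writer optional: score aligns to score
  string -> float32, writer required: addr.city aligns to addr.city
  int64 -> int64, writer required: addr.quantity aligns to addr.quantity
  writer addr.attempts: unknown to reader
  R1 fires at addr
  R4 fires at addr
  R2 fires at addr.attempts
  R3 fires at addr.city
  R3 fires at signature
  => backward: BREAKING (5)
ruling out the remaining Ticket differences:
  field quantity in record Audit: required changed to optional -> fires only in the forward direction of Ticket, which is not asked here

backward: BREAKING [(addr, R1), (addr, R4), (addr.attempts, R2), (addr.city, R3), (signature, R3)]


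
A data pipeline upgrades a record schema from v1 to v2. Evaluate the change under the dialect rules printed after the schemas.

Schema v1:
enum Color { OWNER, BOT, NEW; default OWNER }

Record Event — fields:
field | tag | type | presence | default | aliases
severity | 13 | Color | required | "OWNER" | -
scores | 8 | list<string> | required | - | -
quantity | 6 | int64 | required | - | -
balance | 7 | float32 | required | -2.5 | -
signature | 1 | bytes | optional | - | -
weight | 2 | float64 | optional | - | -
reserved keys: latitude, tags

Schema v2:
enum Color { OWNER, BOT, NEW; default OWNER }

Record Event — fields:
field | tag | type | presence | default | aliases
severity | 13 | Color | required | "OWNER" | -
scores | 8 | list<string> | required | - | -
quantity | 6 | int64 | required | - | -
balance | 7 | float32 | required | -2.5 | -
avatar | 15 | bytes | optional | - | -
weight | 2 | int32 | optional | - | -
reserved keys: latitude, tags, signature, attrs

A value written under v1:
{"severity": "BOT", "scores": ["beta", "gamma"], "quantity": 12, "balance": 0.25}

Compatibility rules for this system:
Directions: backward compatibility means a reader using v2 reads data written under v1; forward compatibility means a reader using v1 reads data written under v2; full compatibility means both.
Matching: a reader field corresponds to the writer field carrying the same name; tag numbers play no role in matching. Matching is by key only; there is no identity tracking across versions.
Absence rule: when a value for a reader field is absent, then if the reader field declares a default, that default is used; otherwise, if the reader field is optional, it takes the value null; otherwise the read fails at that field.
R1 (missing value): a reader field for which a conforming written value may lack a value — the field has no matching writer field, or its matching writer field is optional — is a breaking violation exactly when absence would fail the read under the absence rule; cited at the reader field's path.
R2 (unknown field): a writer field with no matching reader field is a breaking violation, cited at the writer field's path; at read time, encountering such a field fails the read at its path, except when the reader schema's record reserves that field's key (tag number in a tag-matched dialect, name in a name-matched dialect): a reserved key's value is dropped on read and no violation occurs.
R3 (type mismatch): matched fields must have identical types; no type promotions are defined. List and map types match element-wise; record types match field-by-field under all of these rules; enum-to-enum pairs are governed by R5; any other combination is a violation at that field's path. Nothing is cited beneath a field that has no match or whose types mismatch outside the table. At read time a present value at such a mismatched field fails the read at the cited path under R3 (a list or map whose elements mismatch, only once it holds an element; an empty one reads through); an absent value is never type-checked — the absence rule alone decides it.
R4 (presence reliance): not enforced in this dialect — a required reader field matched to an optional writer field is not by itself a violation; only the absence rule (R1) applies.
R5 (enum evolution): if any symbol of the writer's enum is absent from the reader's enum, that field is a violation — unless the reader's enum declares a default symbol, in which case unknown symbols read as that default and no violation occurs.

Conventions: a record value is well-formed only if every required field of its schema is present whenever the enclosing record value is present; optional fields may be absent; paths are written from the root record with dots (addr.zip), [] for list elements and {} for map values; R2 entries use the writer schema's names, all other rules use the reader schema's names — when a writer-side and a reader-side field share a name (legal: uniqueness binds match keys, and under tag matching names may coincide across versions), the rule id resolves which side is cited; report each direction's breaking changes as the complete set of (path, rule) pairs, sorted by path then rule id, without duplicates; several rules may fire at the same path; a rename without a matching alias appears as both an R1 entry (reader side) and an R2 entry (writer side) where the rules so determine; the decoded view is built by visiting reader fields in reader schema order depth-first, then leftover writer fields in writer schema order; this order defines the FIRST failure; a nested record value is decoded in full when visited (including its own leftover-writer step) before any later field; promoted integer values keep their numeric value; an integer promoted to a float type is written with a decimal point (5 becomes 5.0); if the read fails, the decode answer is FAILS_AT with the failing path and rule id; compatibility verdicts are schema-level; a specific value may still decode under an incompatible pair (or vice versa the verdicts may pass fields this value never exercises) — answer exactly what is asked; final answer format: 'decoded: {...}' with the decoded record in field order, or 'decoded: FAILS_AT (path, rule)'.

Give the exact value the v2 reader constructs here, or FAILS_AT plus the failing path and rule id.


the writer's type comes first in each Event pair
decode (reader v2):
  severity := "BOT"
  scores := ["beta", "gamma"]
  quantity := 12
  balance := 0.25
  avatar := null (absent, optional -> null)
  weight := null (absent, optional -> null)
  => decoded: {"severity": "BOT", "scores": ["beta", "gamma"], "quantity": 12, "balance": 0.25, "avatar": null, "weight": null}
diffs on Event not affecting the asked answer:
  field weight in record Event: type float64 changed to int32 -> matters for Event compatibility verdicts, not for this value's decode

decoded: {"severity": "BOT", "scores": ["beta", "gamma"], "quantity": 12, "balance": 0.25, "avatar": null, "weight": null}
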